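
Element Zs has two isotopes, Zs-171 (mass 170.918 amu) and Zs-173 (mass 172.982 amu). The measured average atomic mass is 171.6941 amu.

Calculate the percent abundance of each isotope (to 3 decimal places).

With x = fraction of Zs-171 (so Zs-173 is 1 − x):
170.918·x + 172.982·(1 − x) = 171.6941
(170.918 − 172.982)·x = 171.6941 − 172.982
x = -1.2879 / -2.064 = 0.62398 → 62.398% Zs-171, 37.602% Zs-173.

Zs-171: 62.398%, Zs-173: 37.602%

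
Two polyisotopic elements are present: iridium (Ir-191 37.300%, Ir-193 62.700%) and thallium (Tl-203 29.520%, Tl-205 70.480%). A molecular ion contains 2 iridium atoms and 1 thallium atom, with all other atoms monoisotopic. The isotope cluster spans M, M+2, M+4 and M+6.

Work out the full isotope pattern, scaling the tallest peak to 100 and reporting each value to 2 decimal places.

Iridium pattern (n=2): 0.139129 : 0.467742 : 0.393129
Thallium pattern (n=1): 0.2952 : 0.7048
Convolve the two distributions (both contribute in 2-u steps):
  M: 0.139129×0.2952 = 0.041071
  M+2: 0.139129×0.7048 + 0.467742×0.2952 = 0.236136
  M+4: 0.467742×0.7048 + 0.393129×0.2952 = 0.445716
  M+6: 0.393129×0.7048 = 0.277077
Scale to base peak (0.445716) = 100: 9.21 : 52.98 : 100.00 : 62.16

9.21 : 52.98 : 100.00 : 62.16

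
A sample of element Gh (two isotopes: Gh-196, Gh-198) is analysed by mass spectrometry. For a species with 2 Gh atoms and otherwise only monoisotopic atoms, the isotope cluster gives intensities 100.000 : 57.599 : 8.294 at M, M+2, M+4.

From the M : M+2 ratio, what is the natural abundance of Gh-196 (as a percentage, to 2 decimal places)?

Let p = fractional abundance of Gh-196. I(M+2)/I(M) = [C(2,1)·p^1·(1−p)] / p^2 = 2·(1−p)/p = 57.599/100.000 = 0.5760
(1−p)/p = 0.5760/2 = 0.2880  ⇒  p = 1/(1 + 0.2880) = 0.7764
Gh-196: 77.64%, Gh-198: 22.36%.

77.64%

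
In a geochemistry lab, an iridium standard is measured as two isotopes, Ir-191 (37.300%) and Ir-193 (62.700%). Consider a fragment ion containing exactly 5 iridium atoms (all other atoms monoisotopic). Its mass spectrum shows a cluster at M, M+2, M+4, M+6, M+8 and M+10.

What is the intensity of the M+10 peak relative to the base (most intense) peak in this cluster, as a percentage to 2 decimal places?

28.26%

Binomial terms of (0.37300 + 0.62700)^5: M 0.0072, M+2 0.0607, M+4 0.2040, M+6 0.3429, M+8 0.2882, M+10 0.0969 → M+6 is the base peak.
P(M+6) = C(5,3) × 0.37300^2 × 0.62700^3 = 10 × 0.139129 × 0.24649188 = 0.342942 (base)
P(M+10) = C(5,5) × 0.37300^0 × 0.62700^5 = 1 × 1.0000 × 0.09690311 = 0.096903
Relative intensity = 0.096903 / 0.342942 × 100 = 28.26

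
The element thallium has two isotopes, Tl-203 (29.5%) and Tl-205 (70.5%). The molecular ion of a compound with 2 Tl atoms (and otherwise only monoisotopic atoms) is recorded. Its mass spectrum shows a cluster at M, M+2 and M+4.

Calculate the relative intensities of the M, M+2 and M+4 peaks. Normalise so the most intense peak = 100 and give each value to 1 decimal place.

17.5 : 83.7 : 100.0

Each Tl atom is independently Tl-203 (p = 0.295) or Tl-205 (q = 0.705); the cluster is the binomial expansion (p + q)^2.
P(M) = 0.295^2 = 0.087025
P(M+2) = 2 × 0.295^1 × 0.705^1 = 0.415950
P(M+4) = 0.705^2 = 0.497025
The M+4 peak is largest (0.497025); scaling to 100 gives 17.5 : 83.7 : 100.0.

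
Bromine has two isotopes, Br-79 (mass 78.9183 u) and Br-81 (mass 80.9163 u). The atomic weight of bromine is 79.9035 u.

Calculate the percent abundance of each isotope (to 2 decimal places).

Br-79: 50.69%, Br-81: 49.31%

Writing the weighted mean with unknown fraction x of Br-79:
78.9183·x + 80.9163·(1 − x) = 79.9035
(78.9183 − 80.9163)·x = 79.9035 − 80.9163
x = -1.0128 / -1.9980 = 0.50691 → 50.69% Br-79, 49.31% Br-81.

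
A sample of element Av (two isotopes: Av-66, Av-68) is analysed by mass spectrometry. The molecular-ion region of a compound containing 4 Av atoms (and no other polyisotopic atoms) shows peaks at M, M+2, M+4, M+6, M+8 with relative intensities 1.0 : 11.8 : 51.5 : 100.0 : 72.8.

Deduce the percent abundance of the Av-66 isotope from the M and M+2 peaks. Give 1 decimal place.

25.3%

If p is the fraction of Av that is Av-66, then I(M+2)/I(M) = [C(4,1)·p^3·(1−p)] / p^4 = 4·(1−p)/p = 11.8/1.0 = 11.8000
(1−p)/p = 11.8000/4 = 2.9500  ⇒  p = 1/(1 + 2.9500) = 0.2532
Av-66: 25.3%, Av-68: 74.7%.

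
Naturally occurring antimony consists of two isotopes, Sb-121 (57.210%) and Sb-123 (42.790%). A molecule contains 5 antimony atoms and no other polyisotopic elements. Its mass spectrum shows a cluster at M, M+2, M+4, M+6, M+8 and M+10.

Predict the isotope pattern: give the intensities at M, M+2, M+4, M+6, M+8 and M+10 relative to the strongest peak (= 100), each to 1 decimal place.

17.9 : 66.8 : 100.0 : 74.8 : 28.0 : 4.2

Each Sb atom is independently Sb-121 (p = 0.57210) or Sb-123 (q = 0.42790); the cluster is the binomial expansion (p + q)^5.
P(M) = 0.57210^5 = 0.061286
P(M+2) = 5 × 0.57210^4 × 0.42790^1 = 0.229192
P(M+4) = 10 × 0.57210^3 × 0.42790^2 = 0.342847
P(M+6) = 10 × 0.57210^2 × 0.42790^3 = 0.256431
P(M+8) = 5 × 0.57210^1 × 0.42790^4 = 0.095898
P(M+10) = 0.42790^5 = 0.014345
The M+4 peak is largest (0.342847); scaling to 100 gives 17.9 : 66.8 : 100.0 : 74.8 : 28.0 : 4.2.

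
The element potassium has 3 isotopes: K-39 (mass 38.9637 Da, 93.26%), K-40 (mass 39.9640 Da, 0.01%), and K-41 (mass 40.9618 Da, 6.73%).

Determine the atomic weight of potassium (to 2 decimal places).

39.10 Da

Ar = Σ fᵢ·mᵢ = 0.9326 × 38.9637 + 0.0001 × 39.9640 + 0.0673 × 40.9618
= 36.33755 + 0.00400 + 2.75673 = 39.09828 Da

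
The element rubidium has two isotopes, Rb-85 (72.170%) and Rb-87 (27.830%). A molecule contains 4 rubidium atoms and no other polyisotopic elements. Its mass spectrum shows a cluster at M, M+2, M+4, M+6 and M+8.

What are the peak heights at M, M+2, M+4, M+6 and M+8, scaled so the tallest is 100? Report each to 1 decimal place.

The 4 Rb atoms are independent, so intensities follow the terms of (0.72170 + 0.27830)^4.
P(M) = 0.72170^4 = 0.271286
P(M+2) = 4 × 0.72170^3 × 0.27830^1 = 0.418450
P(M+4) = 6 × 0.72170^2 × 0.27830^2 = 0.242042
P(M+6) = 4 × 0.72170^1 × 0.27830^3 = 0.062224
P(M+8) = 0.27830^4 = 0.005999
The M+2 peak is largest (0.418450); scaling to 100 gives 64.8 : 100.0 : 57.8 : 14.9 : 1.4.

64.8 : 100.0 : 57.8 : 14.9 : 1.4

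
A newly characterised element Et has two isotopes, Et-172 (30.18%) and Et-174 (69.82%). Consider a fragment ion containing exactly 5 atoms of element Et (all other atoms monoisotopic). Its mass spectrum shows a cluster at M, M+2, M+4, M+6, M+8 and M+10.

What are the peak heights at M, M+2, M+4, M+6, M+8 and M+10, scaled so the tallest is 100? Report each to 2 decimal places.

The 5 Et atoms are independent, so intensities follow the terms of (0.3018 + 0.6982)^5.
P(M) = 0.3018^5 = 0.002504
P(M+2) = 5 × 0.3018^4 × 0.6982^1 = 0.028962
P(M+4) = 10 × 0.3018^3 × 0.6982^2 = 0.134004
P(M+6) = 10 × 0.3018^2 × 0.6982^3 = 0.310012
P(M+8) = 5 × 0.3018^1 × 0.6982^4 = 0.358599
P(M+10) = 0.6982^5 = 0.165920
The M+8 peak is largest (0.358599); scaling to 100 gives 0.70 : 8.08 : 37.37 : 86.45 : 100.00 : 46.27.

0.70 : 8.08 : 37.37 : 86.45 : 100.00 : 46.27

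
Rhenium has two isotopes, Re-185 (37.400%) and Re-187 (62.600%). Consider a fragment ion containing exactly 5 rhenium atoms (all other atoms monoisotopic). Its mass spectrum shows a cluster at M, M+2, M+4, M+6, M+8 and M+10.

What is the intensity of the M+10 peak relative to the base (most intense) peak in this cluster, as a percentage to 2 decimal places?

28.02%

Binomial terms of (0.37400 + 0.62600)^5: M 0.0073, M+2 0.0612, M+4 0.2050, M+6 0.3431, M+8 0.2872, M+10 0.0961 → M+6 is the base peak.
P(M+6) = C(5,3) × 0.37400^2 × 0.62600^3 = 10 × 0.139876 × 0.24531438 = 0.343136 (base)
P(M+10) = C(5,5) × 0.37400^0 × 0.62600^5 = 1 × 1.0000 × 0.09613282 = 0.096133
Relative intensity = 0.096133 / 0.343136 × 100 = 28.02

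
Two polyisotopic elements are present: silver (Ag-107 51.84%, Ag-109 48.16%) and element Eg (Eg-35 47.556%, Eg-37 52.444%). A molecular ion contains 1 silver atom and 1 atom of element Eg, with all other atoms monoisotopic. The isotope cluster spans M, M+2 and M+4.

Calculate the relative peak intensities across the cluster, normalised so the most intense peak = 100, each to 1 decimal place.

49.2 : 100.0 : 50.4

Silver pattern (n=1): 0.5184 : 0.4816
Element Eg pattern (n=1): 0.47556 : 0.52444
Convolve the two distributions (both contribute in 2-u steps):
  M: 0.5184×0.47556 = 0.246530
  M+2: 0.5184×0.52444 + 0.4816×0.47556 = 0.500899
  M+4: 0.4816×0.52444 = 0.252570
Scale to base peak (0.500899) = 100: 49.2 : 100.0 : 50.4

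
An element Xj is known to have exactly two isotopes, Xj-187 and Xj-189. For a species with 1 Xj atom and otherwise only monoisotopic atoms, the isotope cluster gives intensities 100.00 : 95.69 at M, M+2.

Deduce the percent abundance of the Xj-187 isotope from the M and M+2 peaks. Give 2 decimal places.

Write p for the Xj-187 fraction. I(M+2)/I(M) = [C(1,1)·p^0·(1−p)] / p^1 = 1·(1−p)/p = 95.69/100.00 = 0.9569
(1−p)/p = 0.9569/1 = 0.9569  ⇒  p = 1/(1 + 0.9569) = 0.5110
Xj-187: 51.10%, Xj-189: 48.90%.

51.10%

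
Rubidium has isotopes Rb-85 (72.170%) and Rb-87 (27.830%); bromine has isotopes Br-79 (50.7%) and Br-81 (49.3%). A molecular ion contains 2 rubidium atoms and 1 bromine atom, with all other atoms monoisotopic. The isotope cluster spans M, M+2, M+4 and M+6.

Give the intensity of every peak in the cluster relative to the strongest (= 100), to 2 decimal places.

57.35 : 100.00 : 51.54 : 8.29

Rubidium pattern (n=2): 0.52085089 : 0.40169822 : 0.07745089
Bromine pattern (n=1): 0.5070 : 0.4930
Convolve the two distributions (both contribute in 2-u steps):
  M: 0.52085089×0.5070 = 0.264071
  M+2: 0.52085089×0.4930 + 0.40169822×0.5070 = 0.460440
  M+4: 0.40169822×0.4930 + 0.07745089×0.5070 = 0.237305
  M+6: 0.07745089×0.4930 = 0.038183
Scale to base peak (0.460440) = 100: 57.35 : 100.00 : 51.54 : 8.29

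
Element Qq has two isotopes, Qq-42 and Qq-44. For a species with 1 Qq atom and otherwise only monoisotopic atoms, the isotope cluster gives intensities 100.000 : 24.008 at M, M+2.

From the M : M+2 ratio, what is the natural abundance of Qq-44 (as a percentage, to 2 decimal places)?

19.36%

Let p = fractional abundance of Qq-42. I(M+2)/I(M) = [C(1,1)·p^0·(1−p)] / p^1 = 1·(1−p)/p = 24.008/100.000 = 0.2401
(1−p)/p = 0.2401/1 = 0.2401  ⇒  p = 1/(1 + 0.2401) = 0.8064
Qq-42: 80.64%, Qq-44: 19.36%.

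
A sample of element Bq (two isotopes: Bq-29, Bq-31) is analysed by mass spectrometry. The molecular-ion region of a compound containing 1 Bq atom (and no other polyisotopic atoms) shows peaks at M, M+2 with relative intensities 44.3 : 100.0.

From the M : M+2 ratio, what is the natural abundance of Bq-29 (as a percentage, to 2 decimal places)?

30.70%

If p is the fraction of Bq that is Bq-29, then I(M+2)/I(M) = [C(1,1)·p^0·(1−p)] / p^1 = 1·(1−p)/p = 100.0/44.3 = 2.2573
(1−p)/p = 2.2573/1 = 2.2573  ⇒  p = 1/(1 + 2.2573) = 0.3070
Bq-29: 30.70%, Bq-31: 69.30%.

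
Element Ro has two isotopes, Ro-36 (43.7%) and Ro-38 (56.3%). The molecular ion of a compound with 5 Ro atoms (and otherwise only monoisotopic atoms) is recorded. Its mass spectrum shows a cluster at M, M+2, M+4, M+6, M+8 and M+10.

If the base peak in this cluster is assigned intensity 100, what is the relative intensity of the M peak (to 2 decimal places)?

4.68

(0.437 + 0.563)^5 gives M 0.0159, M+2 0.1027, M+4 0.2645, M+6 0.3408, M+8 0.2195, M+10 0.0566; the largest is M+6.
P(M+6) = C(5,3) × 0.437^2 × 0.563^3 = 10 × 0.190969 × 0.17845355 = 0.340791 (base)
P(M) = C(5,0) × 0.437^5 × 0.563^0 = 1 × 0.01593702 × 1.0000 = 0.015937
Relative intensity = 0.015937 / 0.340791 × 100 = 4.68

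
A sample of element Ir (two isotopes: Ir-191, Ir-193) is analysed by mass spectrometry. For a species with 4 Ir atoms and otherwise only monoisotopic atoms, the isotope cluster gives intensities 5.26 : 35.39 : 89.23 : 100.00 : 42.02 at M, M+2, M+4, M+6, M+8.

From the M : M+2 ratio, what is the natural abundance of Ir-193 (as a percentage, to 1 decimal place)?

Write p for the Ir-191 fraction. I(M+2)/I(M) = [C(4,1)·p^3·(1−p)] / p^4 = 4·(1−p)/p = 35.39/5.26 = 6.7281
(1−p)/p = 6.7281/4 = 1.6820  ⇒  p = 1/(1 + 1.6820) = 0.3729
Ir-191: 37.3%, Ir-193: 62.7%.

62.7%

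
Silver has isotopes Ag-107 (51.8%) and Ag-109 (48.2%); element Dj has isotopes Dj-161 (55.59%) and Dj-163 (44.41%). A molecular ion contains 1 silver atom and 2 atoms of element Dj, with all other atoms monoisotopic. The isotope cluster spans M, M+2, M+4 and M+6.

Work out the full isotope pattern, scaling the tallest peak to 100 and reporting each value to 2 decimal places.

39.55 : 100.00 : 84.05 : 23.49

Silver pattern (n=1): 0.5180 : 0.4820
Element Dj pattern (n=2): 0.30902481 : 0.49375038 : 0.19722481
Convolve the two distributions (both contribute in 2-u steps):
  M: 0.5180×0.30902481 = 0.160075
  M+2: 0.5180×0.49375038 + 0.4820×0.30902481 = 0.404713
  M+4: 0.5180×0.19722481 + 0.4820×0.49375038 = 0.340150
  M+6: 0.4820×0.19722481 = 0.095062
Scale to base peak (0.404713) = 100: 39.55 : 100.00 : 84.05 : 23.49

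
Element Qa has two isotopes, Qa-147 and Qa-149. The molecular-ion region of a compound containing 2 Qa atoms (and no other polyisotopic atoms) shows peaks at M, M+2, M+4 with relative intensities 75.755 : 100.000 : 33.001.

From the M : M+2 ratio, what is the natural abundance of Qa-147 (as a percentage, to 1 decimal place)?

If p is the fraction of Qa that is Qa-147, then I(M+2)/I(M) = [C(2,1)·p^1·(1−p)] / p^2 = 2·(1−p)/p = 100.000/75.755 = 1.3200
(1−p)/p = 1.3200/2 = 0.6600  ⇒  p = 1/(1 + 0.6600) = 0.6024
Qa-147: 60.2%, Qa-149: 39.8%.

60.2%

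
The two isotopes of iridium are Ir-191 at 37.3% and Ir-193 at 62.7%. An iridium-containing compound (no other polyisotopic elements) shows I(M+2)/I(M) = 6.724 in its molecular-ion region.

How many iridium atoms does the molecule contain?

4

With n Ir atoms, P(M+2)/P(M) = C(n,1)·p^(n−1)q / p^n = n·q/p = n · 0.627/0.373.
n = 6.724 × 0.373/0.627 = 4.00 ≈ 4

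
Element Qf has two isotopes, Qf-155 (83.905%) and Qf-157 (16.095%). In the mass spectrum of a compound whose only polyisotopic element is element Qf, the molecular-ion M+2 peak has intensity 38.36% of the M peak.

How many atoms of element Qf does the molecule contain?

The M+2/M ratio from n Qf atoms is n · q/p = n · 0.16095/0.83905.
n = 0.3836 × 0.83905/0.16095 = 2.00 ≈ 2

2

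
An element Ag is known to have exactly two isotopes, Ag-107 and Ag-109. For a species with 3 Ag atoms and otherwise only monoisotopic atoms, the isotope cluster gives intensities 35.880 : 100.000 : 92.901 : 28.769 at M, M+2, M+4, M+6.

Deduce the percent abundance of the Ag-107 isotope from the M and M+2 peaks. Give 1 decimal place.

51.8%

Let p = fractional abundance of Ag-107. I(M+2)/I(M) = [C(3,1)·p^2·(1−p)] / p^3 = 3·(1−p)/p = 100.000/35.880 = 2.7871
(1−p)/p = 2.7871/3 = 0.9290  ⇒  p = 1/(1 + 0.9290) = 0.5184
Ag-107: 51.8%, Ag-109: 48.2%.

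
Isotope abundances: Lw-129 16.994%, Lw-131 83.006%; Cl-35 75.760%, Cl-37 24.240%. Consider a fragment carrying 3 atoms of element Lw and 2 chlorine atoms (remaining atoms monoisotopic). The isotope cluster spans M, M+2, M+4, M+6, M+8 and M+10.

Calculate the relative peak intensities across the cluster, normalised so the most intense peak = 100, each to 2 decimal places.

0.61 : 9.33 : 49.47 : 100.00 : 49.99 : 7.28

Element Lw pattern (n=3): 0.0049078 : 0.07191541 : 0.35126578 : 0.57191101
Chlorine pattern (n=2): 0.57395776 : 0.36728448 : 0.05875776
Convolve the two distributions (both contribute in 2-u steps):
  M: 0.0049078×0.57395776 = 0.002817
  M+2: 0.0049078×0.36728448 + 0.07191541×0.57395776 = 0.043079
  M+4: 0.0049078×0.05875776 + 0.07191541×0.36728448 + 0.35126578×0.57395776 = 0.228314
  M+6: 0.07191541×0.05875776 + 0.35126578×0.36728448 + 0.57191101×0.57395776 = 0.461493
  M+8: 0.35126578×0.05875776 + 0.57191101×0.36728448 = 0.230694
  M+10: 0.57191101×0.05875776 = 0.033604
Scale to base peak (0.461493) = 100: 0.61 : 9.33 : 49.47 : 100.00 : 49.99 : 7.28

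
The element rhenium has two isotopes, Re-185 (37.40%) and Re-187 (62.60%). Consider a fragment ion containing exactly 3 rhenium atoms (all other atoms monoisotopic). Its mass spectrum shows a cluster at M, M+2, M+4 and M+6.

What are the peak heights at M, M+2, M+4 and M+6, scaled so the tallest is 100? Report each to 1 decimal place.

Each Re atom is independently Re-185 (p = 0.3740) or Re-187 (q = 0.6260); the cluster is the binomial expansion (p + q)^3.
P(M) = 0.3740^3 = 0.052314
P(M+2) = 3 × 0.3740^2 × 0.6260^1 = 0.262687
P(M+4) = 3 × 0.3740^1 × 0.6260^2 = 0.439685
P(M+6) = 0.6260^3 = 0.245314
The M+4 peak is largest (0.439685); scaling to 100 gives 11.9 : 59.7 : 100.0 : 55.8.

11.9 : 59.7 : 100.0 : 55.8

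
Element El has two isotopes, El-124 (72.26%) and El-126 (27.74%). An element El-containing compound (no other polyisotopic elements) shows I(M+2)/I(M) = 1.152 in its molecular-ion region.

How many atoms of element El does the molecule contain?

The M+2/M ratio from n El atoms is n · q/p = n · 0.2774/0.7226.
n = 1.152 × 0.7226/0.2774 = 3.00 ≈ 3

3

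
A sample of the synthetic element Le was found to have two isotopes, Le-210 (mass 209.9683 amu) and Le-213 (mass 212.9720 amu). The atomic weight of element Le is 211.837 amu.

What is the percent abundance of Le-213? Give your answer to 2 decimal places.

62.21%

With x = fraction of Le-210 (so Le-213 is 1 − x):
209.9683·x + 212.9720·(1 − x) = 211.837
(209.9683 − 212.9720)·x = 211.837 − 212.9720
x = -1.1350 / -3.0037 = 0.37787 → 37.79% Le-210, 62.21% Le-213.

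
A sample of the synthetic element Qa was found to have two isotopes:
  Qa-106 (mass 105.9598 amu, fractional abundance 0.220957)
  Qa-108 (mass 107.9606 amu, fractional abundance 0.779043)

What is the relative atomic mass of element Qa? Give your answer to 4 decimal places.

107.5185 amu

Average mass = Σ (abundance × isotope mass) = 0.220957 × 105.9598 + 0.779043 × 107.9606
= 23.41256 + 84.10595 = 107.51851 amu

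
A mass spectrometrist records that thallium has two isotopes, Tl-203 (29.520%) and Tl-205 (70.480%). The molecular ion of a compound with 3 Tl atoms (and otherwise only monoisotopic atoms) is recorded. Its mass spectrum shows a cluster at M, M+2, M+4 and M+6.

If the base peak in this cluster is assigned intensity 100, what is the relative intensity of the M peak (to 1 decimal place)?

Term probabilities: M 0.0257, M+2 0.1843, M+4 0.4399, M+6 0.3501. Base peak = M+4.
P(M+4) = C(3,2) × 0.29520^1 × 0.70480^2 = 3 × 0.2952 × 0.49674304 = 0.439916 (base)
P(M) = C(3,0) × 0.29520^3 × 0.70480^0 = 1 × 0.02572463 × 1.0000 = 0.025725
Relative intensity = 0.025725 / 0.439916 × 100 = 5.8

5.8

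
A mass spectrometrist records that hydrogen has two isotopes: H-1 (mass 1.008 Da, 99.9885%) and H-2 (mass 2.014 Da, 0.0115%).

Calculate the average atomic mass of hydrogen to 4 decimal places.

Weight each isotope mass by its fractional abundance: 0.999885 × 1.008 + 0.000115 × 2.014
= 1.00788 + 0.00023 = 1.00811 Da

1.0081 Da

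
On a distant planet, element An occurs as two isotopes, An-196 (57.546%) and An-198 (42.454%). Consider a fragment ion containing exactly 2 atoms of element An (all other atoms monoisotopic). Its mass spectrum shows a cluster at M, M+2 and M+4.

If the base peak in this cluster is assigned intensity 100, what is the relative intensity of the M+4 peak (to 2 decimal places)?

Term probabilities: M 0.3312, M+2 0.4886, M+4 0.1802. Base peak = M+2.
P(M+2) = C(2,1) × 0.57546^1 × 0.42454^1 = 2 × 0.57546 × 0.42454 = 0.488612 (base)
P(M+4) = C(2,2) × 0.57546^0 × 0.42454^2 = 1 × 1.0000 × 0.18023421 = 0.180234
Relative intensity = 0.180234 / 0.488612 × 100 = 36.89

36.89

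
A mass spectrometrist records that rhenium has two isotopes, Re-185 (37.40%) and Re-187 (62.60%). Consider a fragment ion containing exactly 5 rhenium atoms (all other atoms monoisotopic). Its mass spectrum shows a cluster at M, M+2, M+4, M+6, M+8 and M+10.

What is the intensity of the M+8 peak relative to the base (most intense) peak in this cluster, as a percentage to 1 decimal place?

83.7%

Binomial terms of (0.3740 + 0.6260)^5: M 0.0073, M+2 0.0612, M+4 0.2050, M+6 0.3431, M+8 0.2872, M+10 0.0961 → M+6 is the base peak.
P(M+6) = C(5,3) × 0.3740^2 × 0.6260^3 = 10 × 0.139876 × 0.24531438 = 0.343136 (base)
P(M+8) = C(5,4) × 0.3740^1 × 0.6260^4 = 5 × 0.3740 × 0.1535668 = 0.287170
Relative intensity = 0.287170 / 0.343136 × 100 = 83.7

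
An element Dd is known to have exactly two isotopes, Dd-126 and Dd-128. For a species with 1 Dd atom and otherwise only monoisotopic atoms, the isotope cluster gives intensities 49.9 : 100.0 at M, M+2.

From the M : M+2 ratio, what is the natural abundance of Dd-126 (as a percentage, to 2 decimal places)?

33.29%

If p is the fraction of Dd that is Dd-126, then I(M+2)/I(M) = [C(1,1)·p^0·(1−p)] / p^1 = 1·(1−p)/p = 100.0/49.9 = 2.0040
(1−p)/p = 2.0040/1 = 2.0040  ⇒  p = 1/(1 + 2.0040) = 0.3329
Dd-126: 33.29%, Dd-128: 66.71%.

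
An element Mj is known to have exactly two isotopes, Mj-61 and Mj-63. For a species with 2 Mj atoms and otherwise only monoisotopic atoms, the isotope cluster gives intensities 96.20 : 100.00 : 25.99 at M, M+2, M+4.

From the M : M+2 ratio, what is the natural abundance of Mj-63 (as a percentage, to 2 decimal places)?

34.20%

Write p for the Mj-61 fraction. I(M+2)/I(M) = [C(2,1)·p^1·(1−p)] / p^2 = 2·(1−p)/p = 100.00/96.20 = 1.0395
(1−p)/p = 1.0395/2 = 0.5198  ⇒  p = 1/(1 + 0.5198) = 0.6580
Mj-61: 65.80%, Mj-63: 34.20%.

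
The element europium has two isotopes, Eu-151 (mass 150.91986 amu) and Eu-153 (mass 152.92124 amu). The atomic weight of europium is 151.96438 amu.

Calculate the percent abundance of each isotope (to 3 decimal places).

Writing the weighted mean with unknown fraction x of Eu-151:
150.91986·x + 152.92124·(1 − x) = 151.96438
(150.91986 − 152.92124)·x = 151.96438 − 152.92124
x = -0.95686 / -2.00138 = 0.47810 → 47.810% Eu-151, 52.190% Eu-153.

Eu-151: 47.810%, Eu-153: 52.190%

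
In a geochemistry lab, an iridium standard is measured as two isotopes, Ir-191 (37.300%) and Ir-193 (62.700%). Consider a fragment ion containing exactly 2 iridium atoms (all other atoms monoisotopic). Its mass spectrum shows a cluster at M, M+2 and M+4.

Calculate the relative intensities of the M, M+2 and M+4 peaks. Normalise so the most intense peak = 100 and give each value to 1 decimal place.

29.7 : 100.0 : 84.0

The 2 Ir atoms are independent, so intensities follow the terms of (0.37300 + 0.62700)^2.
P(M) = 0.37300^2 = 0.139129
P(M+2) = 2 × 0.37300^1 × 0.62700^1 = 0.467742
P(M+4) = 0.62700^2 = 0.393129
The M+2 peak is largest (0.467742); scaling to 100 gives 29.7 : 100.0 : 84.0.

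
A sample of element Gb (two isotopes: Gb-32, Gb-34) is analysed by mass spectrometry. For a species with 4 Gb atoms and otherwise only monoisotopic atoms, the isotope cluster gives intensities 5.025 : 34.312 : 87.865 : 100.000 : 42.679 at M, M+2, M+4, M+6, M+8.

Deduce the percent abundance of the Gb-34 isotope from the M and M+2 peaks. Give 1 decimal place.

63.1%

Let p = fractional abundance of Gb-32. I(M+2)/I(M) = [C(4,1)·p^3·(1−p)] / p^4 = 4·(1−p)/p = 34.312/5.025 = 6.8283
(1−p)/p = 6.8283/4 = 1.7071  ⇒  p = 1/(1 + 1.7071) = 0.3694
Gb-32: 36.9%, Gb-34: 63.1%.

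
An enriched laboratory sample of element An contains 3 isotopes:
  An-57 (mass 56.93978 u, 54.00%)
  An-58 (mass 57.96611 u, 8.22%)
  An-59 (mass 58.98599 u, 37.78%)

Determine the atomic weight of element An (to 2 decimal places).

57.80 u

The abundance-weighted mean is 0.5400 × 56.93978 + 0.0822 × 57.96611 + 0.3778 × 58.98599
= 30.747481 + 4.764814 + 22.284907 = 57.797202 u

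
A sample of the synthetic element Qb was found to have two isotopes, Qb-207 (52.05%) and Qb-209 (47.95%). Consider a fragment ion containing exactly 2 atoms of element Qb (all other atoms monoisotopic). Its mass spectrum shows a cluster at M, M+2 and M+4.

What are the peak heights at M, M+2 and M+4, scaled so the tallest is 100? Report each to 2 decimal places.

54.28 : 100.00 : 46.06

Each Qb atom is independently Qb-207 (p = 0.5205) or Qb-209 (q = 0.4795); the cluster is the binomial expansion (p + q)^2.
P(M) = 0.5205^2 = 0.270920
P(M+2) = 2 × 0.5205^1 × 0.4795^1 = 0.499159
P(M+4) = 0.4795^2 = 0.229920
The M+2 peak is largest (0.499159); scaling to 100 gives 54.28 : 100.00 : 46.06.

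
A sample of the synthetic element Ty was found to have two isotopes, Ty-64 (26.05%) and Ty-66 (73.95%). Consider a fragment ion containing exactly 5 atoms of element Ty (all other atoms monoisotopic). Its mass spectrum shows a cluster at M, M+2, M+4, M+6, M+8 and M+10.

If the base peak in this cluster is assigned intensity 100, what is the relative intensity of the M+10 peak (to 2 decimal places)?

Binomial terms of (0.2605 + 0.7395)^5: M 0.0012, M+2 0.0170, M+4 0.0967, M+6 0.2744, M+8 0.3895, M+10 0.2212 → M+8 is the base peak.
P(M+8) = C(5,4) × 0.2605^1 × 0.7395^4 = 5 × 0.2605 × 0.29905613 = 0.389521 (base)
P(M+10) = C(5,5) × 0.2605^0 × 0.7395^5 = 1 × 1.0000 × 0.22115201 = 0.221152
Relative intensity = 0.221152 / 0.389521 × 100 = 56.78

56.78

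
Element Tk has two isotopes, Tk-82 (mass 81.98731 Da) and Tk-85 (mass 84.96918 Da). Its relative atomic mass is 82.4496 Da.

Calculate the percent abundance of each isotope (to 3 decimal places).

With x = fraction of Tk-82 (so Tk-85 is 1 − x):
81.98731·x + 84.96918·(1 − x) = 82.4496
(81.98731 − 84.96918)·x = 82.4496 − 84.96918
x = -2.51958 / -2.98187 = 0.84497 → 84.497% Tk-82, 15.503% Tk-85.

Tk-82: 84.497%, Tk-85: 15.503%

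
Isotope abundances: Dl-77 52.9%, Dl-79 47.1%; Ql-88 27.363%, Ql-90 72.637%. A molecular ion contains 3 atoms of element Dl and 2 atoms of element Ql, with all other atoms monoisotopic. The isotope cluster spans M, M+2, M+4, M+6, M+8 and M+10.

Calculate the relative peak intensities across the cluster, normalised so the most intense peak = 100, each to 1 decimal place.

3.1 : 24.8 : 73.4 : 100.0 : 63.8 : 15.5

Element Dl pattern (n=3): 0.14803589 : 0.39541533 : 0.35206167 : 0.10448711
Element Ql pattern (n=2): 0.07487338 : 0.39751325 : 0.52761338
Convolve the two distributions (both contribute in 2-u steps):
  M: 0.14803589×0.07487338 = 0.011084
  M+2: 0.14803589×0.39751325 + 0.39541533×0.07487338 = 0.088452
  M+4: 0.14803589×0.52761338 + 0.39541533×0.39751325 + 0.35206167×0.07487338 = 0.261649
  M+6: 0.39541533×0.52761338 + 0.35206167×0.39751325 + 0.10448711×0.07487338 = 0.356399
  M+8: 0.35206167×0.52761338 + 0.10448711×0.39751325 = 0.227287
  M+10: 0.10448711×0.52761338 = 0.055129
Scale to base peak (0.356399) = 100: 3.1 : 24.8 : 73.4 : 100.0 : 63.8 : 15.5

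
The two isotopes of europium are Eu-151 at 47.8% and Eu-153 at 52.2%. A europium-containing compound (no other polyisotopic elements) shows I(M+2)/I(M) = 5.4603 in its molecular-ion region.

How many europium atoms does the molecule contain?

5

For n independent Eu atoms, I(M+2)/I(M) = n · (abundance Eu-153) / (abundance Eu-151) = n · 0.522/0.478.
n = 5.4603 × 0.478/0.522 = 5.00 ≈ 5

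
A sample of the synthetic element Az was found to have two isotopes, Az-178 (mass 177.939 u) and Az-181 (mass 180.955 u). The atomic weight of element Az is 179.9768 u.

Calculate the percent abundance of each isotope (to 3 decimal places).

With x = fraction of Az-178 (so Az-181 is 1 − x):
177.939·x + 180.955·(1 − x) = 179.9768
(177.939 − 180.955)·x = 179.9768 − 180.955
x = -0.9782 / -3.016 = 0.32434 → 32.434% Az-178, 67.566% Az-181.

Az-178: 32.434%, Az-181: 67.566%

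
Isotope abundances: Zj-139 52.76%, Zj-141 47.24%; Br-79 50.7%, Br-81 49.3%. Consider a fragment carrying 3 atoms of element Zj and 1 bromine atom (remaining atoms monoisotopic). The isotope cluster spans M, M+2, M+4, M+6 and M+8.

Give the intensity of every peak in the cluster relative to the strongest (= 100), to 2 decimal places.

Element Zj pattern (n=3): 0.14686366 : 0.39449429 : 0.35322043 : 0.10542162
Bromine pattern (n=1): 0.5070 : 0.4930
Convolve the two distributions (both contribute in 2-u steps):
  M: 0.14686366×0.5070 = 0.074460
  M+2: 0.14686366×0.4930 + 0.39449429×0.5070 = 0.272412
  M+4: 0.39449429×0.4930 + 0.35322043×0.5070 = 0.373568
  M+6: 0.35322043×0.4930 + 0.10542162×0.5070 = 0.227586
  M+8: 0.10542162×0.4930 = 0.051973
Scale to base peak (0.373568) = 100: 19.93 : 72.92 : 100.00 : 60.92 : 13.91

19.93 : 72.92 : 100.00 : 60.92 : 13.91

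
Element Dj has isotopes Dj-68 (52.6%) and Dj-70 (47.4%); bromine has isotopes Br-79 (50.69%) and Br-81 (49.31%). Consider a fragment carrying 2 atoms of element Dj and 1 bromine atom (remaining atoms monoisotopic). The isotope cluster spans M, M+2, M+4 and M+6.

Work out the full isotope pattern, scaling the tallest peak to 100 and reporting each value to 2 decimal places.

36.04 : 100.00 : 92.44 : 28.47

Element Dj pattern (n=2): 0.276676 : 0.498648 : 0.224676
Bromine pattern (n=1): 0.5069 : 0.4931
Convolve the two distributions (both contribute in 2-u steps):
  M: 0.276676×0.5069 = 0.140247
  M+2: 0.276676×0.4931 + 0.498648×0.5069 = 0.389194
  M+4: 0.498648×0.4931 + 0.224676×0.5069 = 0.359772
  M+6: 0.224676×0.4931 = 0.110788
Scale to base peak (0.389194) = 100: 36.04 : 100.00 : 92.44 : 28.47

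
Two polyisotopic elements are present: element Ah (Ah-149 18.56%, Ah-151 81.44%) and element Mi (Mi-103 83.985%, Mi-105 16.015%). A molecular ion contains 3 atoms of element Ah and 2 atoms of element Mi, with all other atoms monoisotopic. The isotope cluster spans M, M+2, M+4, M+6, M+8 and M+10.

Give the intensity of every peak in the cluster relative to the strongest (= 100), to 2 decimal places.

0.93 : 12.66 : 58.71 : 100.00 : 32.08 : 2.87

Element Ah pattern (n=3): 0.00639343 : 0.08416179 : 0.36929613 : 0.54014865
Element Mi pattern (n=2): 0.70534802 : 0.26900396 : 0.02564802
Convolve the two distributions (both contribute in 2-u steps):
  M: 0.00639343×0.70534802 = 0.004510
  M+2: 0.00639343×0.26900396 + 0.08416179×0.70534802 = 0.061083
  M+4: 0.00639343×0.02564802 + 0.08416179×0.26900396 + 0.36929613×0.70534802 = 0.283286
  M+6: 0.08416179×0.02564802 + 0.36929613×0.26900396 + 0.54014865×0.70534802 = 0.482493
  M+8: 0.36929613×0.02564802 + 0.54014865×0.26900396 = 0.154774
  M+10: 0.54014865×0.02564802 = 0.013854
Scale to base peak (0.482493) = 100: 0.93 : 12.66 : 58.71 : 100.00 : 32.08 : 2.87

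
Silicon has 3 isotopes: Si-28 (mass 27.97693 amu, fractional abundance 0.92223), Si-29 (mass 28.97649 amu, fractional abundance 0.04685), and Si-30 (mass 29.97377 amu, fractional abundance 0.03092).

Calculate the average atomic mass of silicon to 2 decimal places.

28.09 amu

The abundance-weighted mean is 0.92223 × 27.97693 + 0.04685 × 28.97649 + 0.03092 × 29.97377
= 25.801164 + 1.357549 + 0.926789 = 28.085502 amu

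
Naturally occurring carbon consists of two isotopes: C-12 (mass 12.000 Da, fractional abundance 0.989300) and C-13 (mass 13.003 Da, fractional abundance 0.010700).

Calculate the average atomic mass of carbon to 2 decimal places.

Average mass = Σ (abundance × isotope mass) = 0.989300 × 12.000 + 0.010700 × 13.003
= 11.8716 + 0.1391 = 12.0107 Da

12.01 Da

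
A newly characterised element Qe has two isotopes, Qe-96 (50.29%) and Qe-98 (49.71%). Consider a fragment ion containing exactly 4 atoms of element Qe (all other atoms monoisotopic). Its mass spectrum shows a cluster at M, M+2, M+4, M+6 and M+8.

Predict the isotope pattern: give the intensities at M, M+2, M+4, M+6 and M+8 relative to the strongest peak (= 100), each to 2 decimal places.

The 4 Qe atoms are independent, so intensities follow the terms of (0.5029 + 0.4971)^4.
P(M) = 0.5029^4 = 0.063963
P(M+2) = 4 × 0.5029^3 × 0.4971^1 = 0.252900
P(M+4) = 6 × 0.5029^2 × 0.4971^2 = 0.374975
P(M+6) = 4 × 0.5029^1 × 0.4971^3 = 0.247100
P(M+8) = 0.4971^4 = 0.061063
The M+4 peak is largest (0.374975); scaling to 100 gives 17.06 : 67.44 : 100.00 : 65.90 : 16.28.

17.06 : 67.44 : 100.00 : 65.90 : 16.28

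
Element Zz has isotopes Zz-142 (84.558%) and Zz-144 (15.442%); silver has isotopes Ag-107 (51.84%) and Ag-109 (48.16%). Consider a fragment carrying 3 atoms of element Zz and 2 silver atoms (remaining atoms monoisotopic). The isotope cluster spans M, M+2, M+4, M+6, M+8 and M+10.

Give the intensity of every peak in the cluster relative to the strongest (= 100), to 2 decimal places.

Element Zz pattern (n=3): 0.60459438 : 0.33123346 : 0.06048993 : 0.00368223
Silver pattern (n=2): 0.26873856 : 0.49932288 : 0.23193856
Convolve the two distributions (both contribute in 2-u steps):
  M: 0.60459438×0.26873856 = 0.162478
  M+2: 0.60459438×0.49932288 + 0.33123346×0.26873856 = 0.390903
  M+4: 0.60459438×0.23193856 + 0.33123346×0.49932288 + 0.06048993×0.26873856 = 0.321877
  M+6: 0.33123346×0.23193856 + 0.06048993×0.49932288 + 0.00368223×0.26873856 = 0.108019
  M+8: 0.06048993×0.23193856 + 0.00368223×0.49932288 = 0.015869
  M+10: 0.00368223×0.23193856 = 0.000854
Scale to base peak (0.390903) = 100: 41.56 : 100.00 : 82.34 : 27.63 : 4.06 : 0.22

41.56 : 100.00 : 82.34 : 27.63 : 4.06 : 0.22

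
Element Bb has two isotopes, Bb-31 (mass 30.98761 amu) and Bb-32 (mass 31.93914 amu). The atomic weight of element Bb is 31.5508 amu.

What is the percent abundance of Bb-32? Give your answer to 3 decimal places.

Let x be the fractional abundance of Bb-31; then Bb-32 has abundance 1 − x.
30.98761·x + 31.93914·(1 − x) = 31.5508
(30.98761 − 31.93914)·x = 31.5508 − 31.93914
x = -0.38834 / -0.95153 = 0.40812 → 40.812% Bb-31, 59.188% Bb-32.

59.188%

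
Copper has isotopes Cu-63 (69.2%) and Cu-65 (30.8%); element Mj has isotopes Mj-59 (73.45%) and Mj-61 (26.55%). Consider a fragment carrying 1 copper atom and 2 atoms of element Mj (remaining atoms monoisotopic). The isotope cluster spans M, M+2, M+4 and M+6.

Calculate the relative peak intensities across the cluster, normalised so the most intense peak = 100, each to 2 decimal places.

Copper pattern (n=1): 0.6920 : 0.3080
Element Mj pattern (n=2): 0.53949025 : 0.3900195 : 0.07049025
Convolve the two distributions (both contribute in 2-u steps):
  M: 0.6920×0.53949025 = 0.373327
  M+2: 0.6920×0.3900195 + 0.3080×0.53949025 = 0.436056
  M+4: 0.6920×0.07049025 + 0.3080×0.3900195 = 0.168905
  M+6: 0.3080×0.07049025 = 0.021711
Scale to base peak (0.436056) = 100: 85.61 : 100.00 : 38.73 : 4.98

85.61 : 100.00 : 38.73 : 4.98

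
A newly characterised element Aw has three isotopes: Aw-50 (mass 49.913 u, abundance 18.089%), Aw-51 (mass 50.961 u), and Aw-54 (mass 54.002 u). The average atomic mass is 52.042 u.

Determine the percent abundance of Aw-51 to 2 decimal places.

40.13%

Let x and y be the fractions of Aw-51 and Aw-54. Then x + y = 1 − 0.18089 = 0.81911 and 50.961x + 54.002y = 52.042 − 0.18089×49.913 = 43.01323743.
Substituting: 50.961x + 54.002(0.81911 − x) = 43.01323743
(50.961 − 54.002)x = -1.22034079  ⇒  x = 0.40130, y = 0.41781
Aw-51: 40.13%, Aw-54: 41.78%.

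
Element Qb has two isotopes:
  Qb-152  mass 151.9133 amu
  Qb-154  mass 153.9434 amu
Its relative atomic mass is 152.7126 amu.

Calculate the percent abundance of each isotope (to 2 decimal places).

With x = fraction of Qb-152 (so Qb-154 is 1 − x):
151.9133·x + 153.9434·(1 − x) = 152.7126
(151.9133 − 153.9434)·x = 152.7126 − 153.9434
x = -1.2308 / -2.0301 = 0.60628 → 60.63% Qb-152, 39.37% Qb-154.

Qb-152: 60.63%, Qb-154: 39.37%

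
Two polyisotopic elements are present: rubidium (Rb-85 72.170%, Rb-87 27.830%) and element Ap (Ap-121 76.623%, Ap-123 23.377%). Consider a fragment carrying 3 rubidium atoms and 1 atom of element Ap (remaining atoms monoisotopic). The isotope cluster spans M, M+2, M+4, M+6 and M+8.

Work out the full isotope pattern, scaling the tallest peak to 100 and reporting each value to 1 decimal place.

Rubidium pattern (n=3): 0.37589809 : 0.43485841 : 0.16768892 : 0.02155458
Element Ap pattern (n=1): 0.76623 : 0.23377
Convolve the two distributions (both contribute in 2-u steps):
  M: 0.37589809×0.76623 = 0.288024
  M+2: 0.37589809×0.23377 + 0.43485841×0.76623 = 0.421075
  M+4: 0.43485841×0.23377 + 0.16768892×0.76623 = 0.230145
  M+6: 0.16768892×0.23377 + 0.02155458×0.76623 = 0.055716
  M+8: 0.02155458×0.23377 = 0.005039
Scale to base peak (0.421075) = 100: 68.4 : 100.0 : 54.7 : 13.2 : 1.2

68.4 : 100.0 : 54.7 : 13.2 : 1.2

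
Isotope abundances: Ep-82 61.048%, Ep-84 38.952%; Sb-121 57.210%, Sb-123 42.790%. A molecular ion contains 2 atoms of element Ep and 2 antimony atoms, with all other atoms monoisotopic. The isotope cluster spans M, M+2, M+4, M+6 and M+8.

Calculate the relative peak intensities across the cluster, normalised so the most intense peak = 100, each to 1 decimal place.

Element Ep pattern (n=2): 0.37268583 : 0.47558834 : 0.15172583
Antimony pattern (n=2): 0.32729841 : 0.48960318 : 0.18309841
Convolve the two distributions (both contribute in 2-u steps):
  M: 0.37268583×0.32729841 = 0.121979
  M+2: 0.37268583×0.48960318 + 0.47558834×0.32729841 = 0.338127
  M+4: 0.37268583×0.18309841 + 0.47558834×0.48960318 + 0.15172583×0.32729841 = 0.350747
  M+6: 0.47558834×0.18309841 + 0.15172583×0.48960318 = 0.161365
  M+8: 0.15172583×0.18309841 = 0.027781
Scale to base peak (0.350747) = 100: 34.8 : 96.4 : 100.0 : 46.0 : 7.9

34.8 : 96.4 : 100.0 : 46.0 : 7.9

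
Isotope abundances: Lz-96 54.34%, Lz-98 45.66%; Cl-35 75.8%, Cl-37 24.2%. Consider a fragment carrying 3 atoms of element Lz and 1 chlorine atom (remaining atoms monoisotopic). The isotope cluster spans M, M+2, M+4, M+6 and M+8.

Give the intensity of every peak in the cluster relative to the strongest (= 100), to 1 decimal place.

Element Lz pattern (n=3): 0.16045709 : 0.40447942 : 0.3398699 : 0.09519359
Chlorine pattern (n=1): 0.7580 : 0.2420
Convolve the two distributions (both contribute in 2-u steps):
  M: 0.16045709×0.7580 = 0.121626
  M+2: 0.16045709×0.2420 + 0.40447942×0.7580 = 0.345426
  M+4: 0.40447942×0.2420 + 0.3398699×0.7580 = 0.355505
  M+6: 0.3398699×0.2420 + 0.09519359×0.7580 = 0.154405
  M+8: 0.09519359×0.2420 = 0.023037
Scale to base peak (0.355505) = 100: 34.2 : 97.2 : 100.0 : 43.4 : 6.5

34.2 : 97.2 : 100.0 : 43.4 : 6.5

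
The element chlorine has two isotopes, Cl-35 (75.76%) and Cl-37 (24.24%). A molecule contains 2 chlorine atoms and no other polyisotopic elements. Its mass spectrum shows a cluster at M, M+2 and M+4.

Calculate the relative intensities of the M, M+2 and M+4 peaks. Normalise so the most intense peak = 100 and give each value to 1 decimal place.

100.0 : 64.0 : 10.2

The 2 Cl atoms are independent, so intensities follow the terms of (0.7576 + 0.2424)^2.
P(M) = 0.7576^2 = 0.573958
P(M+2) = 2 × 0.7576^1 × 0.2424^1 = 0.367284
P(M+4) = 0.2424^2 = 0.058758
The M peak is largest (0.573958); scaling to 100 gives 100.0 : 64.0 : 10.2.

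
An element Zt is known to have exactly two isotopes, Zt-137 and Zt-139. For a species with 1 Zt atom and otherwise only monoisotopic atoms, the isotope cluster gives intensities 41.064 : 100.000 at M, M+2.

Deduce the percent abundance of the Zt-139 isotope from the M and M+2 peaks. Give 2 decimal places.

Write p for the Zt-137 fraction. I(M+2)/I(M) = [C(1,1)·p^0·(1−p)] / p^1 = 1·(1−p)/p = 100.000/41.064 = 2.4352
(1−p)/p = 2.4352/1 = 2.4352  ⇒  p = 1/(1 + 2.4352) = 0.2911
Zt-137: 29.11%, Zt-139: 70.89%.

70.89%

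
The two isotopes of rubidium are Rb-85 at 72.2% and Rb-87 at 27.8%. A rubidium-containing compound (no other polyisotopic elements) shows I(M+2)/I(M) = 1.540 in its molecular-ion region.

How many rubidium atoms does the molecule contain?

4

For n independent Rb atoms, I(M+2)/I(M) = n · (abundance Rb-87) / (abundance Rb-85) = n · 0.278/0.722.
n = 1.540 × 0.722/0.278 = 4.00 ≈ 4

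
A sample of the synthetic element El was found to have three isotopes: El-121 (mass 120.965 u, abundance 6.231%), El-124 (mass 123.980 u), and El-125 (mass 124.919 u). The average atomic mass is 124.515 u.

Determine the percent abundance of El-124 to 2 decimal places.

Let x and y be the fractions of El-124 and El-125. Then x + y = 1 − 0.06231 = 0.93769 and 123.980x + 124.919y = 124.515 − 0.06231×120.965 = 116.97767085.
Substituting: 123.980x + 124.919(0.93769 − x) = 116.97767085
(123.980 − 124.919)x = -0.15762626  ⇒  x = 0.16787, y = 0.76982
El-124: 16.79%, El-125: 76.98%.

16.79%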